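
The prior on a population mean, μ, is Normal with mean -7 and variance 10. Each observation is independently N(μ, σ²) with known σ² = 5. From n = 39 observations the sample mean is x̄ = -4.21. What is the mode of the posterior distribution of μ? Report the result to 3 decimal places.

μ̂_MAP = -4.245

n = 39, x̄ = -4.21.
For a Normal prior and Normal likelihood with known variance, the posterior is Normal; its mode equals its mean, the precision-weighted average.
Prior precision 1/σ₀² = 1/10 = 0.1; data precision n/σ² = 39/5 = 7.8.
μ̂ = (0.1·(-7) + 7.8·(-4.21)) / (0.1 + 7.8) = (-33.538)/7.9 = -16769/3950 ≈ -4.245.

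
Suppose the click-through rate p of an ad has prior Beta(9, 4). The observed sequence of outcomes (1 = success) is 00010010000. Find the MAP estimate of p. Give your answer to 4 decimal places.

p̂_MAP = 0.4545

Prior: Beta(9, 4).
Data: 2 successes in 11 trials (from the sequence). The binomial likelihood contributes p^2(1−p)^9, so the posterior is Beta(9+2, 4+9) = Beta(11, 13).
For Beta(a, b) with a, b > 1 the mode is (a−1)/(a+b−2) = 10/22 ≈ 0.4545.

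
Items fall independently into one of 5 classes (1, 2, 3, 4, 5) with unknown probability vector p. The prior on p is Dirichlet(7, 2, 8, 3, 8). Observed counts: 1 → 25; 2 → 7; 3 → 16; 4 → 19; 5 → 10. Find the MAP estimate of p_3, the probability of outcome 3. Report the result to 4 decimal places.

The posterior is Dirichlet(αᵢ + nᵢ) = Dirichlet(32, 9, 24, 22, 18).
For a Dirichlet(a₁,…,a_K) with all aᵢ > 1, the mode has j-th component (aⱼ − 1)/(Σaᵢ − K).
Here Σaᵢ = 105 and K = 5, so p_3 = (24 − 1)/(105 − 5) = 23/100 ≈ 0.2300.

MAP estimate: 0.2300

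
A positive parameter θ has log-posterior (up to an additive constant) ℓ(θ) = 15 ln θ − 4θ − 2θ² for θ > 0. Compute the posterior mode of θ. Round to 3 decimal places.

ℓ'(θ) = 15/θ − 4 − 4θ. Setting this to zero and multiplying by θ: 4θ² + 4θ − 15 = 0.
θ = (−4 + √(4² + 4·4·15)) / (2·4) = (−4 + √256) / 8 = (−4 + 16)/8 = 3/2.
ℓ''(θ) = −15/θ² − 4 < 0, confirming a maximum.

θ̂_MAP = 1.500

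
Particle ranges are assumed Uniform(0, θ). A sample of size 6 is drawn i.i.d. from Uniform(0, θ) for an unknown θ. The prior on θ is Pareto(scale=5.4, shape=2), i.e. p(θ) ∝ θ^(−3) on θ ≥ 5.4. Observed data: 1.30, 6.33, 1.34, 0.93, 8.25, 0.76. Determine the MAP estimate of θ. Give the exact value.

The Uniform(0, θ) likelihood is θ^(−n) for θ ≥ max(xᵢ), zero otherwise. Here max(xᵢ) = 8.25.
Posterior ∝ θ^(−3) · θ^(−6) = θ^(−9) on θ ≥ max(5.4, 8.25) = 8.25.
This density is strictly decreasing in θ, so the posterior mode lies at the lower boundary of the support.

θ̂_MAP = 8.25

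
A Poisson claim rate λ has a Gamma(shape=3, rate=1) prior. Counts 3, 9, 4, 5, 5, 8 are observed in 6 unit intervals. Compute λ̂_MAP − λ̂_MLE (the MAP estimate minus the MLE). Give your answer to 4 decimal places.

Σxᵢ = 34. Posterior is Gamma(37, 7); MAP = (37−1)/7 = 36/7 ≈ 5.14286.
MLE = x̄ = 34/6 ≈ 5.66667.
Difference = 36/7 − 34/6 = -11/21 ≈ -0.5238.

MAP − MLE = -0.5238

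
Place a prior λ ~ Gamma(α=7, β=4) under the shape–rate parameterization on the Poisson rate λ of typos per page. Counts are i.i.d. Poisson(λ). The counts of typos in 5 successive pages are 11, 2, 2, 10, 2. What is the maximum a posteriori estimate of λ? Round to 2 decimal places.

λ̂_MAP = 3.67

Σxᵢ = 11+2+2+10+2 = 27, with n = 5.
Posterior ∝ λ^6e^(−4λ) · λ^27e^(−5λ) = λ^33e^(−9λ), i.e. Gamma(shape=34, rate=9).
The mode of a Gamma(a, b) with a ≥ 1 (shape–rate) is (a−1)/b = 33/9 ≈ 3.67.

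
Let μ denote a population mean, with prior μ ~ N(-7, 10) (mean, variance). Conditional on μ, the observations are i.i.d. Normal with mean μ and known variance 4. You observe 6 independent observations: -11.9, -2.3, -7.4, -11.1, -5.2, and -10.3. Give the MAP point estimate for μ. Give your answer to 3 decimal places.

μ̂_MAP = -7.969

n = 6; x̄ = ((-11.9) + (-2.3) + (-7.4) + (-11.1) + (-5.2) + (-10.3))/6 = -48.2/6 = -241/30 ≈ -8.0333.
For a Normal prior and Normal likelihood with known variance, the posterior is Normal; its mode equals its mean, the precision-weighted average.
Prior precision 1/σ₀² = 1/10 = 0.1; data precision n/σ² = 6/4 = 1.5.
μ̂ = (0.1·(-7) + 1.5·(-241/30)) / (0.1 + 1.5) = (-12.75)/1.6 = -7.96875 ≈ -7.969.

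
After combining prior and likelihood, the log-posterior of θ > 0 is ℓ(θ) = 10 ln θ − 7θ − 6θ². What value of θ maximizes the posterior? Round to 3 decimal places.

ℓ'(θ) = 10/θ − 7 − 12θ. Setting this to zero and multiplying by θ: 12θ² + 7θ − 10 = 0.
θ = (−7 + √(7² + 4·12·10)) / (2·12) = (−7 + √529) / 24 = (−7 + 23)/24 = 2/3.
ℓ''(θ) = −10/θ² − 12 < 0, confirming a maximum.

θ̂_MAP = 0.667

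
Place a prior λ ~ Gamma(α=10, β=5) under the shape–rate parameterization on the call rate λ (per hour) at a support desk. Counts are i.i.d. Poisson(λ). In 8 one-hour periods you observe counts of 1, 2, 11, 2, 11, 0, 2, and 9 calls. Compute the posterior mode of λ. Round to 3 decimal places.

Σxᵢ = 1+2+11+2+11+0+2+9 = 38, with n = 8.
Posterior ∝ λ^9e^(−5λ) · λ^38e^(−8λ) = λ^47e^(−13λ), i.e. Gamma(shape=48, rate=13).
The mode of a Gamma(a, b) with a ≥ 1 (shape–rate) is (a−1)/b = 47/13 ≈ 3.615.

λ̂_MAP = 3.615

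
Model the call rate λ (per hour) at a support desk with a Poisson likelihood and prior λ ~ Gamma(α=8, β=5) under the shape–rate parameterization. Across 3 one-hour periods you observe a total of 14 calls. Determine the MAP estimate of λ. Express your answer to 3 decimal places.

Σxᵢ = 14, n = 3.
Posterior ∝ λ^7e^(−5λ) · λ^14e^(−3λ) = λ^21e^(−8λ), i.e. Gamma(shape=22, rate=8).
The mode of a Gamma(a, b) with a ≥ 1 (shape–rate) is (a−1)/b = 21/8 ≈ 2.625.

λ̂_MAP = 2.625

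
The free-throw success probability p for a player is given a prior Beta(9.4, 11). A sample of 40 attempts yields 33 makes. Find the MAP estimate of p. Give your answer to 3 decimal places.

p̂_MAP = 0.709

Prior: Beta(9.4, 11).
Data: 33 successes in 40 trials. The binomial likelihood contributes p^33(1−p)^7, so the posterior is Beta(9.4+33, 11+7) = Beta(42.4, 18).
For Beta(a, b) with a, b > 1 the mode is (a−1)/(a+b−2) = 41.4/58.4 ≈ 0.709.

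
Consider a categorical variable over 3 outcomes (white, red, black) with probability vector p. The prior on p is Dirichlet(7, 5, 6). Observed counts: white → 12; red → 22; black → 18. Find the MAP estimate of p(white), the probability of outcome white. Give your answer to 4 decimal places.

The posterior is Dirichlet(αᵢ + nᵢ) = Dirichlet(19, 27, 24).
For a Dirichlet(a₁,…,a_K) with all aᵢ > 1, the mode has j-th component (aⱼ − 1)/(Σaᵢ − K).
Here Σaᵢ = 70 and K = 3, so p(white) = (19 − 1)/(70 − 3) = 18/67 ≈ 0.2687.

MAP estimate of p(white) = 0.2687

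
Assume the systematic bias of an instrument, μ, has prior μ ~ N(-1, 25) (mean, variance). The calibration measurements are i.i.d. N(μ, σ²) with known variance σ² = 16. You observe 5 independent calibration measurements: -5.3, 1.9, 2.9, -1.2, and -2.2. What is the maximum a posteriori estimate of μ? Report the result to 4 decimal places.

μ̂_MAP = -0.8050

n = 5; x̄ = ((-5.3) + 1.9 + 2.9 + (-1.2) + (-2.2))/5 = -3.9/5 = -0.78.
For a Normal prior and Normal likelihood with known variance, the posterior is Normal; its mode equals its mean, the precision-weighted average.
Prior precision 1/σ₀² = 1/25 = 0.04; data precision n/σ² = 5/16 = 0.3125.
μ̂ = (0.04·(-1) + 0.3125·(-0.78)) / (0.04 + 0.3125) = (-0.28375)/0.3525 = -227/282 ≈ -0.8050.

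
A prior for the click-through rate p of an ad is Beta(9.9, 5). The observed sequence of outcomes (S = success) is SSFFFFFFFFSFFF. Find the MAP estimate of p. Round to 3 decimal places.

Prior: Beta(9.9, 5).
Data: 3 successes in 14 trials (from the sequence). The binomial likelihood contributes p^3(1−p)^11, so the posterior is Beta(9.9+3, 5+11) = Beta(12.9, 16).
For Beta(a, b) with a, b > 1 the mode is (a−1)/(a+b−2) = 11.9/26.9 ≈ 0.442.

p̂_MAP = 0.442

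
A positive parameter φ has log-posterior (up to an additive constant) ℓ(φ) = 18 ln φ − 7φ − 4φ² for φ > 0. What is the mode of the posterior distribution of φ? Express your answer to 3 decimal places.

ℓ'(φ) = 18/φ − 7 − 8φ. Setting this to zero and multiplying by φ: 8φ² + 7φ − 18 = 0.
φ = (−7 + √(7² + 4·8·18)) / (2·8) = (−7 + √625) / 16 = (−7 + 25)/16 = 9/8.
ℓ''(φ) = −18/φ² − 8 < 0, confirming a maximum.

φ̂_MAP = 1.125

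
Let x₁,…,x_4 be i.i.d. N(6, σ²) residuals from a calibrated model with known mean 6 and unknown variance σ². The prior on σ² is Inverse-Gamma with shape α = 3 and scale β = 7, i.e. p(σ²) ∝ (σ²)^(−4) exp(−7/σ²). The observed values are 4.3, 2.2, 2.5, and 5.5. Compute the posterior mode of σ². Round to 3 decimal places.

σ̂²_MAP = 3.653

Sum of squared deviations about the known mean: SS = (4.3−6)² + (2.2−6)² + (2.5−6)² + (5.5−6)² = 29.83.
The Normal likelihood contributes (σ²)^(−n/2) exp(−SS/(2σ²)), so the posterior is Inverse-Gamma(α + n/2, β + SS/2) = Inverse-Gamma(5, 21.915).
The mode of Inverse-Gamma(a, b) is b/(a+1) = 21.915/6 ≈ 3.653.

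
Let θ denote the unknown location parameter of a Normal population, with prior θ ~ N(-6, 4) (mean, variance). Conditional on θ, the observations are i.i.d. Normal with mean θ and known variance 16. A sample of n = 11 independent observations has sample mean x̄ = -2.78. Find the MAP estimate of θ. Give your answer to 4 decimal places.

n = 11, x̄ = -2.78.
For a Normal prior and Normal likelihood with known variance, the posterior is Normal; its mode equals its mean, the precision-weighted average.
Prior precision 1/σ₀² = 1/4 = 0.25; data precision n/σ² = 11/16 = 0.6875.
θ̂ = (0.25·(-6) + 0.6875·(-2.78)) / (0.25 + 0.6875) = (-3.41125)/0.9375 = -2729/750 ≈ -3.6387.

θ̂_MAP = -3.6387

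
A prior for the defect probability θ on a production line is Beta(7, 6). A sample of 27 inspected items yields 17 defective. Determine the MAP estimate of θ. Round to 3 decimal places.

θ̂_MAP = 0.605

Prior: Beta(7, 6).
Data: 17 successes in 27 trials. The binomial likelihood contributes θ^17(1−θ)^10, so the posterior is Beta(7+17, 6+10) = Beta(24, 16).
For Beta(a, b) with a, b > 1 the mode is (a−1)/(a+b−2) = 23/38 ≈ 0.605.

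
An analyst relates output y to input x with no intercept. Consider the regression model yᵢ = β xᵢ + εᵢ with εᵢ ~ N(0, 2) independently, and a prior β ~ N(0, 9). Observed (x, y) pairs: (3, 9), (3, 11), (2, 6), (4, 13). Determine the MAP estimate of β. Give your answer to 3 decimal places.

β̂_MAP = 3.244

log p(β | y) = −Σ(yᵢ − βxᵢ)²/(2·2) − β²/(2·9) + const.
Setting the derivative to zero: Σxᵢ(yᵢ − βxᵢ)/2 − β/9 = 0, so β = Σxᵢyᵢ / (Σxᵢ² + σ²/τ²).
Σxᵢyᵢ = 3·9 + 3·11 + 2·6 + 4·13 = 124; Σxᵢ² = 38; σ²/τ² = 2/9.
β̂_MAP = 124 / (38 + 2/9) = 124/(344/9) = 279/86 ≈ 3.244.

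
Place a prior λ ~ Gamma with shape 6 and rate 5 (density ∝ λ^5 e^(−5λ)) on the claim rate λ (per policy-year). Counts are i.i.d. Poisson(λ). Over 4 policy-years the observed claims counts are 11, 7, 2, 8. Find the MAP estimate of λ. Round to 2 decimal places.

Σxᵢ = 11+7+2+8 = 28, with n = 4.
Posterior ∝ λ^5e^(−5λ) · λ^28e^(−4λ) = λ^33e^(−9λ), i.e. Gamma(shape=34, rate=9).
The mode of a Gamma(a, b) with a ≥ 1 (shape–rate) is (a−1)/b = 33/9 ≈ 3.67.

λ̂_MAP = 3.67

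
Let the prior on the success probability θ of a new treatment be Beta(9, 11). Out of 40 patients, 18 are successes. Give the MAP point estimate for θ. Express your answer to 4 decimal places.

θ̂_MAP = 0.4483

Prior: Beta(9, 11).
Data: 18 successes in 40 trials. The binomial likelihood contributes θ^18(1−θ)^22, so the posterior is Beta(9+18, 11+22) = Beta(27, 33).
For Beta(a, b) with a, b > 1 the mode is (a−1)/(a+b−2) = 26/58 ≈ 0.4483.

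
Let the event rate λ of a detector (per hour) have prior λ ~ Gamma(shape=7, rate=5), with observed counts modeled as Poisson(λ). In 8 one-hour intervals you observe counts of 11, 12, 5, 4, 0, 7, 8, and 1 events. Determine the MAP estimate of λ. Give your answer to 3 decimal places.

λ̂_MAP = 4.154

Σxᵢ = 11+12+5+4+0+7+8+1 = 48, with n = 8.
Posterior ∝ λ^6e^(−5λ) · λ^48e^(−8λ) = λ^54e^(−13λ), i.e. Gamma(shape=55, rate=13).
The mode of a Gamma(a, b) with a ≥ 1 (shape–rate) is (a−1)/b = 54/13 ≈ 4.154.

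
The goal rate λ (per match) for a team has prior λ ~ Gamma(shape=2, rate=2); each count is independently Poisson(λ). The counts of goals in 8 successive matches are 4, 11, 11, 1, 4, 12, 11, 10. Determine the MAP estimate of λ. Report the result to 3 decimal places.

Σxᵢ = 4+11+11+1+4+12+11+10 = 64, with n = 8.
Posterior ∝ λe^(−2λ) · λ^64e^(−8λ) = λ^65e^(−10λ), i.e. Gamma(shape=66, rate=10).
The mode of a Gamma(a, b) with a ≥ 1 (shape–rate) is (a−1)/b = 65/10 ≈ 6.500.

λ̂_MAP = 6.500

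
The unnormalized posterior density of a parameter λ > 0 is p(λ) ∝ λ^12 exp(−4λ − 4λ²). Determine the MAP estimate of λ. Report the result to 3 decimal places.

ℓ'(λ) = 12/λ − 4 − 8λ. Setting this to zero and multiplying by λ: 8λ² + 4λ − 12 = 0.
λ = (−4 + √(4² + 4·8·12)) / (2·8) = (−4 + √400) / 16 = (−4 + 20)/16 = 1.
ℓ''(λ) = −12/λ² − 8 < 0, confirming a maximum.

λ̂_MAP = 1.000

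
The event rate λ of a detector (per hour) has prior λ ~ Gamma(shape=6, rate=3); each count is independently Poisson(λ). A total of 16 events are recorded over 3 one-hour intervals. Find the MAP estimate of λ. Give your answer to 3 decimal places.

Σxᵢ = 16, n = 3.
Posterior ∝ λ^5e^(−3λ) · λ^16e^(−3λ) = λ^21e^(−6λ), i.e. Gamma(shape=22, rate=6).
The mode of a Gamma(a, b) with a ≥ 1 (shape–rate) is (a−1)/b = 21/6 ≈ 3.500.

λ̂_MAP = 3.500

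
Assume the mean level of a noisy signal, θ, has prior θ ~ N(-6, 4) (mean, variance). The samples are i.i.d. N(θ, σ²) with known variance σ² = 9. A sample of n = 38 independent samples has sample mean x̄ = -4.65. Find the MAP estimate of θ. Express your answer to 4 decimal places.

θ̂_MAP = -4.7255

n = 38, x̄ = -4.65.
For a Normal prior and Normal likelihood with known variance, the posterior is Normal; its mode equals its mean, the precision-weighted average.
Prior precision 1/σ₀² = 1/4 = 0.25; data precision n/σ² = 38/9.
θ̂ = (0.25·(-6) + (38/9)·(-4.65)) / (0.25 + 38/9) = (-317/15)/(161/36) = -3804/805 ≈ -4.7255.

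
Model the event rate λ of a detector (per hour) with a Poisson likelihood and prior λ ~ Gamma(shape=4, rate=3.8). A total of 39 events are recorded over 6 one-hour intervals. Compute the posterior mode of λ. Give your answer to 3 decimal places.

λ̂_MAP = 4.286

Σxᵢ = 39, n = 6.
Posterior ∝ λ^3e^(−3.8λ) · λ^39e^(−6λ) = λ^42e^(−9.8λ), i.e. Gamma(shape=43, rate=9.8).
The mode of a Gamma(a, b) with a ≥ 1 (shape–rate) is (a−1)/b = 42/9.8 ≈ 4.286.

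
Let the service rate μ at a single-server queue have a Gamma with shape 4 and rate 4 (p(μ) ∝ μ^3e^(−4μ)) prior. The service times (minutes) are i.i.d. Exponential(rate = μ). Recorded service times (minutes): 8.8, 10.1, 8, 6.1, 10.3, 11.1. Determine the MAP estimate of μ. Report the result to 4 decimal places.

The Exponential(rate=μ) likelihood is ∝ μ^n e^(−μΣtᵢ). Here n = 6 and Σtᵢ = 8.8 + 10.1 + 8 + 6.1 + 10.3 + 11.1 = 54.4.
Posterior ∝ μ^3e^(−4μ) · μ^6e^(−54.4μ) = μ^9e^(−58.4μ), i.e. Gamma(10, 58.4).
Mode = (a−1)/b = 9/58.4 ≈ 0.1541.

μ̂_MAP = 0.1541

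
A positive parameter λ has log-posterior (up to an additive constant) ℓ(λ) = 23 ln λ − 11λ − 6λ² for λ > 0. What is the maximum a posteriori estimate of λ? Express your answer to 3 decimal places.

ℓ'(λ) = 23/λ − 11 − 12λ. Setting this to zero and multiplying by λ: 12λ² + 11λ − 23 = 0.
λ = (−11 + √(11² + 4·12·23)) / (2·12) = (−11 + √1225) / 24 = (−11 + 35)/24 = 1.
ℓ''(λ) = −23/λ² − 12 < 0, confirming a maximum.

λ̂_MAP = 1.000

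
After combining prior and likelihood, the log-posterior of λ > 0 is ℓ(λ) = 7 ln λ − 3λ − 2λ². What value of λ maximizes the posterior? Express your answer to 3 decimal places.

ℓ'(λ) = 7/λ − 3 − 4λ. Setting this to zero and multiplying by λ: 4λ² + 3λ − 7 = 0.
λ = (−3 + √(3² + 4·4·7)) / (2·4) = (−3 + √121) / 8 = (−3 + 11)/8 = 1.
ℓ''(λ) = −7/λ² − 4 < 0, confirming a maximum.

λ̂_MAP = 1.000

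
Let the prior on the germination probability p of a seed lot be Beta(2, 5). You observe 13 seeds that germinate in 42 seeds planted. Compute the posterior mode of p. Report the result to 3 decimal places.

p̂_MAP = 0.298

Prior: Beta(2, 5).
Data: 13 successes in 42 trials. The binomial likelihood contributes p^13(1−p)^29, so the posterior is Beta(2+13, 5+29) = Beta(15, 34).
For Beta(a, b) with a, b > 1 the mode is (a−1)/(a+b−2) = 14/47 ≈ 0.298.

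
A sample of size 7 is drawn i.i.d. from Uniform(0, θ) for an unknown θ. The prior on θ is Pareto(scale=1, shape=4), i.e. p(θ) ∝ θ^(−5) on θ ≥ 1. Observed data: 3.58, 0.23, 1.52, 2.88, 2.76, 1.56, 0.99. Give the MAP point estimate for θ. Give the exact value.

The Uniform(0, θ) likelihood is θ^(−n) for θ ≥ max(xᵢ), zero otherwise. Here max(xᵢ) = 3.58.
Posterior ∝ θ^(−5) · θ^(−7) = θ^(−12) on θ ≥ max(1, 3.58) = 3.58.
This density is strictly decreasing in θ, so the posterior mode lies at the lower boundary of the support.

θ̂_MAP = 3.58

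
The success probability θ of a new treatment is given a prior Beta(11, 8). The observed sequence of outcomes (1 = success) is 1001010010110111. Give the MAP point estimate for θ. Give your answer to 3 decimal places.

Prior: Beta(11, 8).
Data: 9 successes in 16 trials (from the sequence). The binomial likelihood contributes θ^9(1−θ)^7, so the posterior is Beta(11+9, 8+7) = Beta(20, 15).
For Beta(a, b) with a, b > 1 the mode is (a−1)/(a+b−2) = 19/33 ≈ 0.576.

θ̂_MAP = 0.576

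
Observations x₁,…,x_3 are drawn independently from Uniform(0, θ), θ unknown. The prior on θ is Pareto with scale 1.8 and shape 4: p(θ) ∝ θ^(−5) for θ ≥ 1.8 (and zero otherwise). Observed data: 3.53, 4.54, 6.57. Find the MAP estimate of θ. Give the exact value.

The Uniform(0, θ) likelihood is θ^(−n) for θ ≥ max(xᵢ), zero otherwise. Here max(xᵢ) = 6.57.
Posterior ∝ θ^(−5) · θ^(−3) = θ^(−8) on θ ≥ max(1.8, 6.57) = 6.57.
This density is strictly decreasing in θ, so the posterior mode lies at the lower boundary of the support.

θ̂_MAP = 6.57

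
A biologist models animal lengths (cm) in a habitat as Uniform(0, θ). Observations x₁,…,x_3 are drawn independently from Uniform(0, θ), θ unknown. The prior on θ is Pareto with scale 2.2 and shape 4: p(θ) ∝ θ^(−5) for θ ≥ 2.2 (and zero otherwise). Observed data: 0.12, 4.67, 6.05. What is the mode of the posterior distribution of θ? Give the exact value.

The Uniform(0, θ) likelihood is θ^(−n) for θ ≥ max(xᵢ), zero otherwise. Here max(xᵢ) = 6.05.
Posterior ∝ θ^(−5) · θ^(−3) = θ^(−8) on θ ≥ max(2.2, 6.05) = 6.05.
This density is strictly decreasing in θ, so the posterior mode lies at the lower boundary of the support.

θ̂_MAP = 6.05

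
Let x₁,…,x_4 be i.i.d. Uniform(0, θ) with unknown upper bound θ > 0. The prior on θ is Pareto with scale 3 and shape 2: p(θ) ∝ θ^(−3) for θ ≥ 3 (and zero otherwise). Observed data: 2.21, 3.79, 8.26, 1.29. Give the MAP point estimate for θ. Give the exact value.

θ̂_MAP = 8.26

The Uniform(0, θ) likelihood is θ^(−n) for θ ≥ max(xᵢ), zero otherwise. Here max(xᵢ) = 8.26.
Posterior ∝ θ^(−3) · θ^(−4) = θ^(−7) on θ ≥ max(3, 8.26) = 8.26.
This density is strictly decreasing in θ, so the posterior mode lies at the lower boundary of the support.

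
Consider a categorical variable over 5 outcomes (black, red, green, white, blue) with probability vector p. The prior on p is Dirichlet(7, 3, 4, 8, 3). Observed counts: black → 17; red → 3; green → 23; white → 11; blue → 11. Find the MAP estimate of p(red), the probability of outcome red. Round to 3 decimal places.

MAP estimate of p(red) = 0.059

The posterior is Dirichlet(αᵢ + nᵢ) = Dirichlet(24, 6, 27, 19, 14).
For a Dirichlet(a₁,…,a_K) with all aᵢ > 1, the mode has j-th component (aⱼ − 1)/(Σaᵢ − K).
Here Σaᵢ = 90 and K = 5, so p(red) = (6 − 1)/(90 − 5) = 5/85 ≈ 0.059.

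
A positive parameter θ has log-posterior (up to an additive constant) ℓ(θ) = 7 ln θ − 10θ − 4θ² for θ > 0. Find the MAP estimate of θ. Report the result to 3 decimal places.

ℓ'(θ) = 7/θ − 10 − 8θ. Setting this to zero and multiplying by θ: 8θ² + 10θ − 7 = 0.
θ = (−10 + √(10² + 4·8·7)) / (2·8) = (−10 + √324) / 16 = (−10 + 18)/16 = 1/2.
ℓ''(θ) = −7/θ² − 8 < 0, confirming a maximum.

θ̂_MAP = 0.500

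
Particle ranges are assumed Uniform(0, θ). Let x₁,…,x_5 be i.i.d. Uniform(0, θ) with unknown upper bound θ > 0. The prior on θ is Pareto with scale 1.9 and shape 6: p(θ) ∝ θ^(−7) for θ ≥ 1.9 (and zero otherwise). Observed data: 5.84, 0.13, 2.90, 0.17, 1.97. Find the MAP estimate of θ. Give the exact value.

θ̂_MAP = 5.84

The Uniform(0, θ) likelihood is θ^(−n) for θ ≥ max(xᵢ), zero otherwise. Here max(xᵢ) = 5.84.
Posterior ∝ θ^(−7) · θ^(−5) = θ^(−12) on θ ≥ max(1.9, 5.84) = 5.84.
This density is strictly decreasing in θ, so the posterior mode lies at the lower boundary of the support.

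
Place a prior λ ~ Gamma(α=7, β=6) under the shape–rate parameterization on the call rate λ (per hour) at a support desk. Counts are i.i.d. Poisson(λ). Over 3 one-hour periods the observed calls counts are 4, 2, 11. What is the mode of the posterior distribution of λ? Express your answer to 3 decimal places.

λ̂_MAP = 2.556

Σxᵢ = 4+2+11 = 17, with n = 3.
Posterior ∝ λ^6e^(−6λ) · λ^17e^(−3λ) = λ^23e^(−9λ), i.e. Gamma(shape=24, rate=9).
The mode of a Gamma(a, b) with a ≥ 1 (shape–rate) is (a−1)/b = 23/9 ≈ 2.556.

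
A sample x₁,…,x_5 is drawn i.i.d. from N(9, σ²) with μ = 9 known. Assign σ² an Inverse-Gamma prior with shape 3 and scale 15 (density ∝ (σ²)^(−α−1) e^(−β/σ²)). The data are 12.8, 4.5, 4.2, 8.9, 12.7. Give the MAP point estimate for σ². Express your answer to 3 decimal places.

Sum of squared deviations about the known mean: SS = (12.8−9)² + (4.5−9)² + (4.2−9)² + (8.9−9)² + (12.7−9)² = 71.43.
The Normal likelihood contributes (σ²)^(−n/2) exp(−SS/(2σ²)), so the posterior is Inverse-Gamma(α + n/2, β + SS/2) = Inverse-Gamma(5.5, 50.715).
The mode of Inverse-Gamma(a, b) is b/(a+1) = 50.715/6.5 ≈ 7.802.

σ̂²_MAP = 7.802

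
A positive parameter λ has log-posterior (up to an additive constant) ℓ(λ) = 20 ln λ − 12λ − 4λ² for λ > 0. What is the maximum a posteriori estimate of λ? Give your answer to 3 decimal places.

λ̂_MAP = 1.000

ℓ'(λ) = 20/λ − 12 − 8λ. Setting this to zero and multiplying by λ: 8λ² + 12λ − 20 = 0.
λ = (−12 + √(12² + 4·8·20)) / (2·8) = (−12 + √784) / 16 = (−12 + 28)/16 = 1.
ℓ''(λ) = −20/λ² − 8 < 0, confirming a maximum.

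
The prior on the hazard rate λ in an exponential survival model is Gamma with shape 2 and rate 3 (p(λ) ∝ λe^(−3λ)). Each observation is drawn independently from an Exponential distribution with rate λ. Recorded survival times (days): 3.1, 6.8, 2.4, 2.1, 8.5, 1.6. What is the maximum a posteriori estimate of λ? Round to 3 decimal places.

The Exponential(rate=λ) likelihood is ∝ λ^n e^(−λΣtᵢ). Here n = 6 and Σtᵢ = 3.1 + 6.8 + 2.4 + 2.1 + 8.5 + 1.6 = 24.5.
Posterior ∝ λe^(−3λ) · λ^6e^(−24.5λ) = λ^7e^(−27.5λ), i.e. Gamma(8, 27.5).
Mode = (a−1)/b = 7/27.5 ≈ 0.255.

λ̂_MAP = 0.255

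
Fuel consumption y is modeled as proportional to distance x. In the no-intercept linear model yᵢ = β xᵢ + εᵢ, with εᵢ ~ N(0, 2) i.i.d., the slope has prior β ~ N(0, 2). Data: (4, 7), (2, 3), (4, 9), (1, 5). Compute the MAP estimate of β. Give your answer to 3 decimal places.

β̂_MAP = 1.974

log p(β | y) = −Σ(yᵢ − βxᵢ)²/(2·2) − β²/(2·2) + const.
Setting the derivative to zero: Σxᵢ(yᵢ − βxᵢ)/2 − β/2 = 0, so β = Σxᵢyᵢ / (Σxᵢ² + σ²/τ²).
Σxᵢyᵢ = 4·7 + 2·3 + 4·9 + 1·5 = 75; Σxᵢ² = 37; σ²/τ² = 1.
β̂_MAP = 75 / (37 + 1) = 75/38 ≈ 1.974.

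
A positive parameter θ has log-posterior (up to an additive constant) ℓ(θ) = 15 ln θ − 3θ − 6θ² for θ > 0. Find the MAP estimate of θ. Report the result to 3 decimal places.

ℓ'(θ) = 15/θ − 3 − 12θ. Setting this to zero and multiplying by θ: 12θ² + 3θ − 15 = 0.
θ = (−3 + √(3² + 4·12·15)) / (2·12) = (−3 + √729) / 24 = (−3 + 27)/24 = 1.
ℓ''(θ) = −15/θ² − 12 < 0, confirming a maximum.

θ̂_MAP = 1.000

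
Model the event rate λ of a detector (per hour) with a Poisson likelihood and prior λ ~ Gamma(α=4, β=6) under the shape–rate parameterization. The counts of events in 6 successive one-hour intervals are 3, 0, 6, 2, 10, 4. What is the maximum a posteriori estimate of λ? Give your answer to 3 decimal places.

Σxᵢ = 3+0+6+2+10+4 = 25, with n = 6.
Posterior ∝ λ^3e^(−6λ) · λ^25e^(−6λ) = λ^28e^(−12λ), i.e. Gamma(shape=29, rate=12).
The mode of a Gamma(a, b) with a ≥ 1 (shape–rate) is (a−1)/b = 28/12 ≈ 2.333.

λ̂_MAP = 2.333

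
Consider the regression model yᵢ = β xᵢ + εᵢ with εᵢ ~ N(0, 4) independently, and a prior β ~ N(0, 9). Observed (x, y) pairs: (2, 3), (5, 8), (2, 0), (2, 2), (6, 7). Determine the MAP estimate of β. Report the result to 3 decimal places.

β̂_MAP = 1.253

log p(β | y) = −Σ(yᵢ − βxᵢ)²/(2·4) − β²/(2·9) + const.
Setting the derivative to zero: Σxᵢ(yᵢ − βxᵢ)/4 − β/9 = 0, so β = Σxᵢyᵢ / (Σxᵢ² + σ²/τ²).
Σxᵢyᵢ = 2·3 + 5·8 + 2·0 + 2·2 + 6·7 = 92; Σxᵢ² = 73; σ²/τ² = 4/9.
β̂_MAP = 92 / (73 + 4/9) = 92/(661/9) = 828/661 ≈ 1.253.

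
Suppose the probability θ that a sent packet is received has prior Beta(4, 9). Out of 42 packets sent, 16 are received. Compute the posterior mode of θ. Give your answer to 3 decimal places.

θ̂_MAP = 0.358

Prior: Beta(4, 9).
Data: 16 successes in 42 trials. The binomial likelihood contributes θ^16(1−θ)^26, so the posterior is Beta(4+16, 9+26) = Beta(20, 35).
For Beta(a, b) with a, b > 1 the mode is (a−1)/(a+b−2) = 19/53 ≈ 0.358.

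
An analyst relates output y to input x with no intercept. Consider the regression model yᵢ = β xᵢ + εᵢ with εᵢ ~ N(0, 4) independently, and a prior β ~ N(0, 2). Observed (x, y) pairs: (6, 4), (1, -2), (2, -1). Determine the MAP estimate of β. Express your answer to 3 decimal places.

β̂_MAP = 0.465

log p(β | y) = −Σ(yᵢ − βxᵢ)²/(2·4) − β²/(2·2) + const.
Setting the derivative to zero: Σxᵢ(yᵢ − βxᵢ)/4 − β/2 = 0, so β = Σxᵢyᵢ / (Σxᵢ² + σ²/τ²).
Σxᵢyᵢ = 6·4 + 1·(-2) + 2·(-1) = 20; Σxᵢ² = 41; σ²/τ² = 2.
β̂_MAP = 20 / (41 + 2) = 20/43 ≈ 0.465.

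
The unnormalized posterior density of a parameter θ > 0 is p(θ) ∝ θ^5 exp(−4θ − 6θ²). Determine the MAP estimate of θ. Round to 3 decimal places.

ℓ'(θ) = 5/θ − 4 − 12θ. Setting this to zero and multiplying by θ: 12θ² + 4θ − 5 = 0.
θ = (−4 + √(4² + 4·12·5)) / (2·12) = (−4 + √256) / 24 = (−4 + 16)/24 = 1/2.
ℓ''(θ) = −5/θ² − 12 < 0, confirming a maximum.

θ̂_MAP = 0.500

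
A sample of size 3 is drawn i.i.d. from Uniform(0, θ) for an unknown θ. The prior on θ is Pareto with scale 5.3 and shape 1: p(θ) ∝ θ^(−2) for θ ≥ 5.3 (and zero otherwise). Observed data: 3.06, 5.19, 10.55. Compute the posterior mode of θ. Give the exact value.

The Uniform(0, θ) likelihood is θ^(−n) for θ ≥ max(xᵢ), zero otherwise. Here max(xᵢ) = 10.55.
Posterior ∝ θ^(−2) · θ^(−3) = θ^(−5) on θ ≥ max(5.3, 10.55) = 10.55.
This density is strictly decreasing in θ, so the posterior mode lies at the lower boundary of the support.

θ̂_MAP = 10.55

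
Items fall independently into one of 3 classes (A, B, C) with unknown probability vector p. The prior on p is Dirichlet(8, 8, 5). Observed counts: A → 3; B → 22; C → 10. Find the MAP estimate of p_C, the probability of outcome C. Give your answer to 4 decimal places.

The posterior is Dirichlet(αᵢ + nᵢ) = Dirichlet(11, 30, 15).
For a Dirichlet(a₁,…,a_K) with all aᵢ > 1, the mode has j-th component (aⱼ − 1)/(Σaᵢ − K).
Here Σaᵢ = 56 and K = 3, so p_C = (15 − 1)/(56 − 3) = 14/53 ≈ 0.2642.

MAP estimate of p_C = 0.2642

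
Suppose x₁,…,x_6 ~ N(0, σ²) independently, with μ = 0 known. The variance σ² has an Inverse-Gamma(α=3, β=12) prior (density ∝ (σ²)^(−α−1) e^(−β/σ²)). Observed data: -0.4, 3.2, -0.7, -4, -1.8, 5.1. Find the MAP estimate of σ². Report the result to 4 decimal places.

σ̂²_MAP = 5.7243

Sum of squared deviations about the known mean: SS = (-0.4−0)² + (3.2−0)² + (-0.7−0)² + (-4−0)² + (-1.8−0)² + (5.1−0)² = 56.14.
The Normal likelihood contributes (σ²)^(−n/2) exp(−SS/(2σ²)), so the posterior is Inverse-Gamma(α + n/2, β + SS/2) = Inverse-Gamma(6, 40.07).
The mode of Inverse-Gamma(a, b) is b/(a+1) = 40.07/7 ≈ 5.7243.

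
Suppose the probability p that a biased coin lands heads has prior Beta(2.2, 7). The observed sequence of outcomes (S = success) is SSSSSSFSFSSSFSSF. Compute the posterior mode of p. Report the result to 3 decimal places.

Prior: Beta(2.2, 7).
Data: 12 successes in 16 trials (from the sequence). The binomial likelihood contributes p^12(1−p)^4, so the posterior is Beta(2.2+12, 7+4) = Beta(14.2, 11).
For Beta(a, b) with a, b > 1 the mode is (a−1)/(a+b−2) = 13.2/23.2 ≈ 0.569.

p̂_MAP = 0.569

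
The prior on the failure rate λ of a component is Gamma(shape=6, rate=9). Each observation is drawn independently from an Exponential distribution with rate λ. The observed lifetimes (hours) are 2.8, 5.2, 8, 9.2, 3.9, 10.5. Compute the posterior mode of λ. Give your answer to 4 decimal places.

The Exponential(rate=λ) likelihood is ∝ λ^n e^(−λΣtᵢ). Here n = 6 and Σtᵢ = 2.8 + 5.2 + 8 + 9.2 + 3.9 + 10.5 = 39.6.
Posterior ∝ λ^5e^(−9λ) · λ^6e^(−39.6λ) = λ^11e^(−48.6λ), i.e. Gamma(12, 48.6).
Mode = (a−1)/b = 11/48.6 ≈ 0.2263.

λ̂_MAP = 0.2263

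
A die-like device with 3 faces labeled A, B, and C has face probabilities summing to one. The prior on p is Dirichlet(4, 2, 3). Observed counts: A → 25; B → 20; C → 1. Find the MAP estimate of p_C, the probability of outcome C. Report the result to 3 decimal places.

The posterior is Dirichlet(αᵢ + nᵢ) = Dirichlet(29, 22, 4).
For a Dirichlet(a₁,…,a_K) with all aᵢ > 1, the mode has j-th component (aⱼ − 1)/(Σaᵢ − K).
Here Σaᵢ = 55 and K = 3, so p_C = (4 − 1)/(55 − 3) = 3/52 ≈ 0.058.

MAP estimate of p_C = 0.058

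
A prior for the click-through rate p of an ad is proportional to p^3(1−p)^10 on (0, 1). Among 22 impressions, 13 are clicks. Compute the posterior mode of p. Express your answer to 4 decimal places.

p̂_MAP = 0.4571

The prior density ∝ p^3(1−p)^10 is the kernel of Beta(4, 11).
Data: 13 successes in 22 trials. The binomial likelihood contributes p^13(1−p)^9, so the posterior is Beta(4+13, 11+9) = Beta(17, 20).
For Beta(a, b) with a, b > 1 the mode is (a−1)/(a+b−2) = 16/35 ≈ 0.4571.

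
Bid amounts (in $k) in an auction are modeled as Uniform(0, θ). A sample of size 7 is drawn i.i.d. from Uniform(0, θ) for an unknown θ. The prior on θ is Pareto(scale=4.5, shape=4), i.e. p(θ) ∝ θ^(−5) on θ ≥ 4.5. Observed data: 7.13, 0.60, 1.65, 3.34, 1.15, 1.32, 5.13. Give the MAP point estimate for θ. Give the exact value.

The Uniform(0, θ) likelihood is θ^(−n) for θ ≥ max(xᵢ), zero otherwise. Here max(xᵢ) = 7.13.
Posterior ∝ θ^(−5) · θ^(−7) = θ^(−12) on θ ≥ max(4.5, 7.13) = 7.13.
This density is strictly decreasing in θ, so the posterior mode lies at the lower boundary of the support.

θ̂_MAP = 7.13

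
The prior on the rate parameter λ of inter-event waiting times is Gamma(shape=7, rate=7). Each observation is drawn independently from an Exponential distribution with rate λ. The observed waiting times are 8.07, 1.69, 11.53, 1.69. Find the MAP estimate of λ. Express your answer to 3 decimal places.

The Exponential(rate=λ) likelihood is ∝ λ^n e^(−λΣtᵢ). Here n = 4 and Σtᵢ = 8.07 + 1.69 + 11.53 + 1.69 = 22.98.
Posterior ∝ λ^6e^(−7λ) · λ^4e^(−22.98λ) = λ^10e^(−29.98λ), i.e. Gamma(11, 29.98).
Mode = (a−1)/b = 10/29.98 ≈ 0.334.

λ̂_MAP = 0.334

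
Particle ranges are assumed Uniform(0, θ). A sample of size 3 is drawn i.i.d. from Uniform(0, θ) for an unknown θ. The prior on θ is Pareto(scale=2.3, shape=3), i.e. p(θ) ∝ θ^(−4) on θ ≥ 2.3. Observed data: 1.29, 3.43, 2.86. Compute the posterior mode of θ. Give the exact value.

The Uniform(0, θ) likelihood is θ^(−n) for θ ≥ max(xᵢ), zero otherwise. Here max(xᵢ) = 3.43.
Posterior ∝ θ^(−4) · θ^(−3) = θ^(−7) on θ ≥ max(2.3, 3.43) = 3.43.
This density is strictly decreasing in θ, so the posterior mode lies at the lower boundary of the support.

θ̂_MAP = 3.43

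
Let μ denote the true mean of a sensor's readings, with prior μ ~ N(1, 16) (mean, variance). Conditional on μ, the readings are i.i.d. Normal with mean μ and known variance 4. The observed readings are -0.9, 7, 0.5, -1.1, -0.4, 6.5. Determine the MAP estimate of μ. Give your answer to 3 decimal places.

n = 6; x̄ = ((-0.9) + 7 + 0.5 + (-1.1) + (-0.4) + 6.5)/6 = 11.6/6 = 29/15 ≈ 1.9333.
For a Normal prior and Normal likelihood with known variance, the posterior is Normal; its mode equals its mean, the precision-weighted average.
Prior precision 1/σ₀² = 1/16 = 0.0625; data precision n/σ² = 6/4 = 1.5.
μ̂ = (0.0625·1 + 1.5·(29/15)) / (0.0625 + 1.5) = 2.9625/1.5625 = 1.896.

μ̂_MAP = 1.896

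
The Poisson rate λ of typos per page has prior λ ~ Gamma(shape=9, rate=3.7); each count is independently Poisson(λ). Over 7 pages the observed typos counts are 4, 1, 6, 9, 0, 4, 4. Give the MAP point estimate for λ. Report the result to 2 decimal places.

λ̂_MAP = 3.36

Σxᵢ = 4+1+6+9+0+4+4 = 28, with n = 7.
Posterior ∝ λ^8e^(−3.7λ) · λ^28e^(−7λ) = λ^36e^(−10.7λ), i.e. Gamma(shape=37, rate=10.7).
The mode of a Gamma(a, b) with a ≥ 1 (shape–rate) is (a−1)/b = 36/10.7 ≈ 3.36.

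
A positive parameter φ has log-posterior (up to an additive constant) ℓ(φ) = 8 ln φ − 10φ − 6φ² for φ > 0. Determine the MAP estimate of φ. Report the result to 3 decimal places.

ℓ'(φ) = 8/φ − 10 − 12φ. Setting this to zero and multiplying by φ: 12φ² + 10φ − 8 = 0.
φ = (−10 + √(10² + 4·12·8)) / (2·12) = (−10 + √484) / 24 = (−10 + 22)/24 = 1/2.
ℓ''(φ) = −8/φ² − 12 < 0, confirming a maximum.

φ̂_MAP = 0.500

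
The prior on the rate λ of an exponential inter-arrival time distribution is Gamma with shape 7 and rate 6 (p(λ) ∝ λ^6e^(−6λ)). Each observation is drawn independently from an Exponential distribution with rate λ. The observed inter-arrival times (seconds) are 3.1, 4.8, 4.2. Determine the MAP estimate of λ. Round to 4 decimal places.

The Exponential(rate=λ) likelihood is ∝ λ^n e^(−λΣtᵢ). Here n = 3 and Σtᵢ = 3.1 + 4.8 + 4.2 = 12.1.
Posterior ∝ λ^6e^(−6λ) · λ^3e^(−12.1λ) = λ^9e^(−18.1λ), i.e. Gamma(10, 18.1).
Mode = (a−1)/b = 9/18.1 ≈ 0.4972.

λ̂_MAP = 0.4972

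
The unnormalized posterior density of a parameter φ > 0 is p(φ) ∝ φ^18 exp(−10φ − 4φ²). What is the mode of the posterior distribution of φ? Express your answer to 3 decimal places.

ℓ'(φ) = 18/φ − 10 − 8φ. Setting this to zero and multiplying by φ: 8φ² + 10φ − 18 = 0.
φ = (−10 + √(10² + 4·8·18)) / (2·8) = (−10 + √676) / 16 = (−10 + 26)/16 = 1.
ℓ''(φ) = −18/φ² − 8 < 0, confirming a maximum.

φ̂_MAP = 1.000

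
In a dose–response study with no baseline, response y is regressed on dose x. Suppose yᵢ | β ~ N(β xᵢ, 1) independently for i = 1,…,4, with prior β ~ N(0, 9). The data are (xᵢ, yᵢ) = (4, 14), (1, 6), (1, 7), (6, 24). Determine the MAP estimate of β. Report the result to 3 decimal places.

log p(β | y) = −Σ(yᵢ − βxᵢ)²/(2·1) − β²/(2·9) + const.
Setting the derivative to zero: Σxᵢ(yᵢ − βxᵢ)/1 − β/9 = 0, so β = Σxᵢyᵢ / (Σxᵢ² + σ²/τ²).
Σxᵢyᵢ = 4·14 + 1·6 + 1·7 + 6·24 = 213; Σxᵢ² = 54; σ²/τ² = 1/9.
β̂_MAP = 213 / (54 + 1/9) = 213/(487/9) = 1917/487 ≈ 3.936.

β̂_MAP = 3.936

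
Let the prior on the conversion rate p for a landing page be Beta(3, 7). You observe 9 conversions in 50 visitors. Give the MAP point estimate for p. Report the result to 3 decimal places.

Prior: Beta(3, 7).
Data: 9 successes in 50 trials. The binomial likelihood contributes p^9(1−p)^41, so the posterior is Beta(3+9, 7+41) = Beta(12, 48).
For Beta(a, b) with a, b > 1 the mode is (a−1)/(a+b−2) = 11/58 ≈ 0.190.

p̂_MAP = 0.190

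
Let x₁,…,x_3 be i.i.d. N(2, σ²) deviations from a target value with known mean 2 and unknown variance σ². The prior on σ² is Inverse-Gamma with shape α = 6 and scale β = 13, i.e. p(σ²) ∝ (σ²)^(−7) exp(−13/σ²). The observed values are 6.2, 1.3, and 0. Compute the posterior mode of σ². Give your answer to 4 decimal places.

Sum of squared deviations about the known mean: SS = (6.2−2)² + (1.3−2)² + (0−2)² = 22.13.
The Normal likelihood contributes (σ²)^(−n/2) exp(−SS/(2σ²)), so the posterior is Inverse-Gamma(α + n/2, β + SS/2) = Inverse-Gamma(7.5, 24.065).
The mode of Inverse-Gamma(a, b) is b/(a+1) = 24.065/8.5 ≈ 2.8312.

σ̂²_MAP = 2.8312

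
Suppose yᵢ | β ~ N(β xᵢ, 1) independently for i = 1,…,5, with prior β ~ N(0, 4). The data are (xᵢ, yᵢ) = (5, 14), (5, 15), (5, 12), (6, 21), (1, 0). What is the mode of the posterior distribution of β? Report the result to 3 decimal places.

β̂_MAP = 2.949

log p(β | y) = −Σ(yᵢ − βxᵢ)²/(2·1) − β²/(2·4) + const.
Setting the derivative to zero: Σxᵢ(yᵢ − βxᵢ)/1 − β/4 = 0, so β = Σxᵢyᵢ / (Σxᵢ² + σ²/τ²).
Σxᵢyᵢ = 5·14 + 5·15 + 5·12 + 6·21 + 1·0 = 331; Σxᵢ² = 112; σ²/τ² = 0.25.
β̂_MAP = 331 / (112 + 0.25) = 331/112.25 ≈ 2.949.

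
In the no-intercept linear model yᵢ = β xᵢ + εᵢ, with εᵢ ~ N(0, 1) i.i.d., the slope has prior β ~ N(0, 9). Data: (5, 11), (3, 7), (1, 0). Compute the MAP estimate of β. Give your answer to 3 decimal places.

β̂_MAP = 2.165

log p(β | y) = −Σ(yᵢ − βxᵢ)²/(2·1) − β²/(2·9) + const.
Setting the derivative to zero: Σxᵢ(yᵢ − βxᵢ)/1 − β/9 = 0, so β = Σxᵢyᵢ / (Σxᵢ² + σ²/τ²).
Σxᵢyᵢ = 5·11 + 3·7 + 1·0 = 76; Σxᵢ² = 35; σ²/τ² = 1/9.
β̂_MAP = 76 / (35 + 1/9) = 76/(316/9) = 171/79 ≈ 2.165.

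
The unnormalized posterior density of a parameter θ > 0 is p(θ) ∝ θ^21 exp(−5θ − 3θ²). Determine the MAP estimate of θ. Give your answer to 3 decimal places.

ℓ'(θ) = 21/θ − 5 − 6θ. Setting this to zero and multiplying by θ: 6θ² + 5θ − 21 = 0.
θ = (−5 + √(5² + 4·6·21)) / (2·6) = (−5 + √529) / 12 = (−5 + 23)/12 = 3/2.
ℓ''(θ) = −21/θ² − 6 < 0, confirming a maximum.

θ̂_MAP = 1.500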